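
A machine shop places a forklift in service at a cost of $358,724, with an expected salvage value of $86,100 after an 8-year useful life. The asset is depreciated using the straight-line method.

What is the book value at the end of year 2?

Depreciable base = $358,724 − $86,100 = $272,624.
Annual expense = $272,624 / 8 = $34,078.
End of year 1: book value $324,646.
End of year 2: book value $290,568.

$290,568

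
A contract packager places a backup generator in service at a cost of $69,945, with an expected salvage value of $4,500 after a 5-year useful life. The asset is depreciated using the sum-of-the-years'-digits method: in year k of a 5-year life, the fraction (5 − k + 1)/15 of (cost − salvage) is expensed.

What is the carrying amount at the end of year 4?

Depreciable base = $69,945 − $4,500 = $65,445.
Sum of the years' digits = 5+4+3+2+1 = 15.
Year 1: $65,445 × 5/15 = $21,815. Book value $48,130.
Year 2: $65,445 × 4/15 = $17,452. Book value $30,678.
Year 3: $65,445 × 3/15 = $13,089. Book value $17,589.
Year 4: $65,445 × 2/15 = $8,726. Book value $8,863.

$8,863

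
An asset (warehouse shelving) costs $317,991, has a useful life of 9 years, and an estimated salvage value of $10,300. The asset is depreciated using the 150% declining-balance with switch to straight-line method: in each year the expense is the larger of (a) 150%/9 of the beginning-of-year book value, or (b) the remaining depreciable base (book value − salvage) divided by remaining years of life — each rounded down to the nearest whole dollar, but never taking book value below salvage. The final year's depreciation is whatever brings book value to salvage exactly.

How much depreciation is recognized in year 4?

$30,670

Depreciable base = $317,991 − $10,300 = $307,691.
Year 1: DB = ⌊$317,991 × 150%/9⌋ = $52,998; SL = ⌊$307,691/9⌋ = $34,187 → take DB $52,998. Book value $264,993.
Year 2: DB = ⌊$264,993 × 150%/9⌋ = $44,165; SL = ⌊$254,693/8⌋ = $31,836 → take DB $44,165. Book value $220,828.
Year 3: DB = ⌊$220,828 × 150%/9⌋ = $36,804; SL = ⌊$210,528/7⌋ = $30,075 → take DB $36,804. Book value $184,024.
Year 4: DB = ⌊$184,024 × 150%/9⌋ = $30,670; SL = ⌊$173,724/6⌋ = $28,954 → take DB $30,670. Book value $153,354.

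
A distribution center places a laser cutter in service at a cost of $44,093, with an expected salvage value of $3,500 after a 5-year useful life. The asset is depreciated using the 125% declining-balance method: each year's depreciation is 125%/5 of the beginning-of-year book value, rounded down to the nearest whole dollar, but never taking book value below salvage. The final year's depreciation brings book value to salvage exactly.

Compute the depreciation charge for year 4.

$4,650

Depreciable base = $44,093 − $3,500 = $40,593.
Year 1: ⌊$44,093 × 125%/5⌋ = $11,023. Book value $33,070.
Year 2: ⌊$33,070 × 125%/5⌋ = $8,267. Book value $24,803.
Year 3: ⌊$24,803 × 125%/5⌋ = $6,200. Book value $18,603.
Year 4: ⌊$18,603 × 125%/5⌋ = $4,650. Book value $13,953.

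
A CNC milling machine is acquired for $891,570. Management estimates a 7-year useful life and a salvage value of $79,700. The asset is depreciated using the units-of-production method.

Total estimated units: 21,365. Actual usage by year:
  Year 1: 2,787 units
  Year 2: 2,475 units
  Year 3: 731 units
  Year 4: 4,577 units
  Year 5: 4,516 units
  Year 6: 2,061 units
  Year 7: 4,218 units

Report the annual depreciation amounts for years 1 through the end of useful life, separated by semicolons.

Depreciable base = $891,570 − $79,700 = $811,870.
Rate = $811,870 / 21,365 units = $38 per unit.
Year 1: 2,787 × $38 = $105,906. Book value $785,664.
Year 2: 2,475 × $38 = $94,050. Book value $691,614.
Year 3: 731 × $38 = $27,778. Book value $663,836.
Year 4: 4,577 × $38 = $173,926. Book value $489,910.
Year 5: 4,516 × $38 = $171,608. Book value $318,302.
Year 6: 2,061 × $38 = $78,318. Book value $239,984.
Year 7: 4,218 × $38 = $160,284. Book value $79,700.

$105,906; $94,050; $27,778; $173,926; $171,608; $78,318; $160,284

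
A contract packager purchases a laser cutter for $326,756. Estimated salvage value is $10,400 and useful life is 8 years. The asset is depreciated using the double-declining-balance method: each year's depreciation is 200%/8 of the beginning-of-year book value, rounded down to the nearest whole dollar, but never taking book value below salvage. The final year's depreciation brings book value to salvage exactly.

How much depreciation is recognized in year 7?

Depreciable base = $326,756 − $10,400 = $316,356.
Year 1: ⌊$326,756 × 200%/8⌋ = $81,689. Book value $245,067.
Year 2: ⌊$245,067 × 200%/8⌋ = $61,266. Book value $183,801.
Year 3: ⌊$183,801 × 200%/8⌋ = $45,950. Book value $137,851.
Year 4: ⌊$137,851 × 200%/8⌋ = $34,462. Book value $103,389.
Year 5: ⌊$103,389 × 200%/8⌋ = $25,847. Book value $77,542.
Year 6: ⌊$77,542 × 200%/8⌋ = $19,385. Book value $58,157.
Year 7: ⌊$58,157 × 200%/8⌋ = $14,539. Book value $43,618.

$14,539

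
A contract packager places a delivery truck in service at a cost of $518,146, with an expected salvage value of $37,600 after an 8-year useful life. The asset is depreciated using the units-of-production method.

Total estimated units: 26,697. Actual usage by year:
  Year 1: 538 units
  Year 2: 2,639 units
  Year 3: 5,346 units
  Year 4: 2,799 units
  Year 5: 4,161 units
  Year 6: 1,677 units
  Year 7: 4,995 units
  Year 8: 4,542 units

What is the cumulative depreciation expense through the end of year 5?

Depreciable base = $518,146 − $37,600 = $480,546.
Rate = $480,546 / 26,697 units = $18 per unit.
Year 1: 538 × $18 = $9,684. Book value $508,462.
Year 2: 2,639 × $18 = $47,502. Book value $460,960.
Year 3: 5,346 × $18 = $96,228. Book value $364,732.
Year 4: 2,799 × $18 = $50,382. Book value $314,350.
Year 5: 4,161 × $18 = $74,898. Book value $239,452.
Accumulated through year 5 = $518,146 − $239,452 = $278,694.

$278,694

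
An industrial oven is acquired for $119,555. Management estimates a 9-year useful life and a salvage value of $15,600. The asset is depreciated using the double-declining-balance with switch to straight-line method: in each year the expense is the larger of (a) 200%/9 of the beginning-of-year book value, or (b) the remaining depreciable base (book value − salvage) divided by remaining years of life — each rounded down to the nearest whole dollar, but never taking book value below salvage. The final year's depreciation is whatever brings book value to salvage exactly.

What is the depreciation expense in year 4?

$12,500

Depreciable base = $119,555 − $15,600 = $103,955.
Year 1: DB = ⌊$119,555 × 200%/9⌋ = $26,567; SL = ⌊$103,955/9⌋ = $11,550 → take DB $26,567. Book value $92,988.
Year 2: DB = ⌊$92,988 × 200%/9⌋ = $20,664; SL = ⌊$77,388/8⌋ = $9,673 → take DB $20,664. Book value $72,324.
Year 3: DB = ⌊$72,324 × 200%/9⌋ = $16,072; SL = ⌊$56,724/7⌋ = $8,103 → take DB $16,072. Book value $56,252.
Year 4: DB = ⌊$56,252 × 200%/9⌋ = $12,500; SL = ⌊$40,652/6⌋ = $6,775 → take DB $12,500. Book value $43,752.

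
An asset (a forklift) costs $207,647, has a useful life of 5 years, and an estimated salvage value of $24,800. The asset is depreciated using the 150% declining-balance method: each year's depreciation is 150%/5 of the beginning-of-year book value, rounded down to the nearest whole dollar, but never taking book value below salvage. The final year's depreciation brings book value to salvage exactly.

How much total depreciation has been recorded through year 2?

Depreciable base = $207,647 − $24,800 = $182,847.
Year 1: ⌊$207,647 × 150%/5⌋ = $62,294. Book value $145,353.
Year 2: ⌊$145,353 × 150%/5⌋ = $43,605. Book value $101,748.
Accumulated through year 2 = $207,647 − $101,748 = $105,899.

$105,899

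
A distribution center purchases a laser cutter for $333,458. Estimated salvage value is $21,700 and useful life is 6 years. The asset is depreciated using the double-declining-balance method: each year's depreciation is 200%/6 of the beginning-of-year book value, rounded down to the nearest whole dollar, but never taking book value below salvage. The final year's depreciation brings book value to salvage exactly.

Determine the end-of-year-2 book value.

Depreciable base = $333,458 − $21,700 = $311,758.
Year 1: ⌊$333,458 × 200%/6⌋ = $111,152. Book value $222,306.
Year 2: ⌊$222,306 × 200%/6⌋ = $74,102. Book value $148,204.

$148,204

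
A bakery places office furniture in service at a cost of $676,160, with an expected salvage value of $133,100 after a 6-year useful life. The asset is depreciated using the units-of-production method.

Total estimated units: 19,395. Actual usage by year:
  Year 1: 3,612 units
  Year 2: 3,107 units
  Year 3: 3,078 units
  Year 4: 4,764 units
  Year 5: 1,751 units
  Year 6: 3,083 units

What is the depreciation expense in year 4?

Depreciable base = $676,160 − $133,100 = $543,060.
Rate = $543,060 / 19,395 units = $28 per unit.
Year 1: 3,612 × $28 = $101,136. Book value $575,024.
Year 2: 3,107 × $28 = $86,996. Book value $488,028.
Year 3: 3,078 × $28 = $86,184. Book value $401,844.
Year 4: 4,764 × $28 = $133,392. Book value $268,452.

$133,392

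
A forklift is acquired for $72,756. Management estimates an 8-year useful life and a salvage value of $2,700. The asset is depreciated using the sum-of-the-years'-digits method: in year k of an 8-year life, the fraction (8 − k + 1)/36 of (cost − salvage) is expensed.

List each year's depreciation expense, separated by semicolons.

$15,568; $13,622; $11,676; $9,730; $7,784; $5,838; $3,892; $1,946

Depreciable base = $72,756 − $2,700 = $70,056.
Sum of the years' digits = 8+7+6+5+4+3+2+1 = 36.
Year 1: $70,056 × 8/36 = $15,568. Book value $57,188.
Year 2: $70,056 × 7/36 = $13,622. Book value $43,566.
Year 3: $70,056 × 6/36 = $11,676. Book value $31,890.
Year 4: $70,056 × 5/36 = $9,730. Book value $22,160.
Year 5: $70,056 × 4/36 = $7,784. Book value $14,376.
Year 6: $70,056 × 3/36 = $5,838. Book value $8,538.
Year 7: $70,056 × 2/36 = $3,892. Book value $4,646.
Year 8: $70,056 × 1/36 = $1,946. Book value $2,700.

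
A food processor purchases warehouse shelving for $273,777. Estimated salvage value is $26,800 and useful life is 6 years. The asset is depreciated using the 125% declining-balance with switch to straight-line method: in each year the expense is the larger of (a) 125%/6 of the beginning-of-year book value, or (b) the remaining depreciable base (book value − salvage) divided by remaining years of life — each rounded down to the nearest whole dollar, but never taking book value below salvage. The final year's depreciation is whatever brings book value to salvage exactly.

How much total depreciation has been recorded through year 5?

Depreciable base = $273,777 − $26,800 = $246,977.
Year 1: DB = ⌊$273,777 × 125%/6⌋ = $57,036; SL = ⌊$246,977/6⌋ = $41,162 → take DB $57,036. Book value $216,741.
Year 2: DB = ⌊$216,741 × 125%/6⌋ = $45,154; SL = ⌊$189,941/5⌋ = $37,988 → take DB $45,154. Book value $171,587.
Year 3: DB = ⌊$171,587 × 125%/6⌋ = $35,747; SL = ⌊$144,787/4⌋ = $36,196 → take SL $36,196. Book value $135,391.
Year 4: DB = ⌊$135,391 × 125%/6⌋ = $28,206; SL = ⌊$108,591/3⌋ = $36,197 → take SL $36,197. Book value $99,194.
Year 5: DB = ⌊$99,194 × 125%/6⌋ = $20,665; SL = ⌊$72,394/2⌋ = $36,197 → take SL $36,197. Book value $62,997.
Accumulated through year 5 = $273,777 − $62,997 = $210,780.

$210,780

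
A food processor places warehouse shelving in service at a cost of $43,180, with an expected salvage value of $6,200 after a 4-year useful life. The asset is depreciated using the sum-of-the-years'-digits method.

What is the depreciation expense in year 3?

$7,396

Depreciable base = $43,180 − $6,200 = $36,980.
Sum of the years' digits = 4+3+2+1 = 10.
Year 1: $36,980 × 4/10 = $14,792. Book value $28,388.
Year 2: $36,980 × 3/10 = $11,094. Book value $17,294.
Year 3: $36,980 × 2/10 = $7,396. Book value $9,898.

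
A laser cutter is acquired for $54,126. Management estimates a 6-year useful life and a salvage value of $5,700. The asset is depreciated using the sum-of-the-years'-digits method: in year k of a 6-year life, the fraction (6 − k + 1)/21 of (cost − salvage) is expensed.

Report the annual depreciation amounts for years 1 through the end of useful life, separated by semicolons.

$13,836; $11,530; $9,224; $6,918; $4,612; $2,306

Depreciable base = $54,126 − $5,700 = $48,426.
Sum of the years' digits = 6+5+4+3+2+1 = 21.
Year 1: $48,426 × 6/21 = $13,836. Book value $40,290.
Year 2: $48,426 × 5/21 = $11,530. Book value $28,760.
Year 3: $48,426 × 4/21 = $9,224. Book value $19,536.
Year 4: $48,426 × 3/21 = $6,918. Book value $12,618.
Year 5: $48,426 × 2/21 = $4,612. Book value $8,006.
Year 6: $48,426 × 1/21 = $2,306. Book value $5,700.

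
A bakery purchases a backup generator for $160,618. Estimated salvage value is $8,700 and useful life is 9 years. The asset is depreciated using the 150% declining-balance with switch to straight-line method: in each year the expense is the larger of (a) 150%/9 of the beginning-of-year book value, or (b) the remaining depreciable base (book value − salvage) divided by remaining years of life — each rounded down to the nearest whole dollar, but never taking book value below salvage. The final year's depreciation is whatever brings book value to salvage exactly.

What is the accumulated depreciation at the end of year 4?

$83,158

Depreciable base = $160,618 − $8,700 = $151,918.
Year 1: DB = ⌊$160,618 × 150%/9⌋ = $26,769; SL = ⌊$151,918/9⌋ = $16,879 → take DB $26,769. Book value $133,849.
Year 2: DB = ⌊$133,849 × 150%/9⌋ = $22,308; SL = ⌊$125,149/8⌋ = $15,643 → take DB $22,308. Book value $111,541.
Year 3: DB = ⌊$111,541 × 150%/9⌋ = $18,590; SL = ⌊$102,841/7⌋ = $14,691 → take DB $18,590. Book value $92,951.
Year 4: DB = ⌊$92,951 × 150%/9⌋ = $15,491; SL = ⌊$84,251/6⌋ = $14,041 → take DB $15,491. Book value $77,460.
Accumulated through year 4 = $160,618 − $77,460 = $83,158.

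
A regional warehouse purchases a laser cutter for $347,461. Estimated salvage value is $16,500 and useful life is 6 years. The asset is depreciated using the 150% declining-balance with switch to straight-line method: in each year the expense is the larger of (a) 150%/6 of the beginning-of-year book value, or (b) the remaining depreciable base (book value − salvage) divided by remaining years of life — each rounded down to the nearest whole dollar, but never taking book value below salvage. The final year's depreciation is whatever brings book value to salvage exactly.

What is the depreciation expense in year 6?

$43,362

Depreciable base = $347,461 − $16,500 = $330,961.
Year 1: DB = ⌊$347,461 × 150%/6⌋ = $86,865; SL = ⌊$330,961/6⌋ = $55,160 → take DB $86,865. Book value $260,596.
Year 2: DB = ⌊$260,596 × 150%/6⌋ = $65,149; SL = ⌊$244,096/5⌋ = $48,819 → take DB $65,149. Book value $195,447.
Year 3: DB = ⌊$195,447 × 150%/6⌋ = $48,861; SL = ⌊$178,947/4⌋ = $44,736 → take DB $48,861. Book value $146,586.
Year 4: DB = ⌊$146,586 × 150%/6⌋ = $36,646; SL = ⌊$130,086/3⌋ = $43,362 → take SL $43,362. Book value $103,224.
Year 5: DB = ⌊$103,224 × 150%/6⌋ = $25,806; SL = ⌊$86,724/2⌋ = $43,362 → take SL $43,362. Book value $59,862.
Year 6 (final): $59,862 − $16,500 = $43,362. Book value $16,500.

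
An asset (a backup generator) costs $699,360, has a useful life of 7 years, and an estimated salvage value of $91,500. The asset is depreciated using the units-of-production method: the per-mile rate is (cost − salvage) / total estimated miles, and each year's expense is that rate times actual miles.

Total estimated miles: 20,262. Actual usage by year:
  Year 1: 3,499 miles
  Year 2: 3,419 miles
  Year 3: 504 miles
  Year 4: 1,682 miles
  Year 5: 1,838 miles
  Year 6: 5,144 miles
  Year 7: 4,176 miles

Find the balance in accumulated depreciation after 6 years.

$482,580

Depreciable base = $699,360 − $91,500 = $607,860.
Rate = $607,860 / 20,262 miles = $30 per mile.
Year 1: 3,499 × $30 = $104,970. Book value $594,390.
Year 2: 3,419 × $30 = $102,570. Book value $491,820.
Year 3: 504 × $30 = $15,120. Book value $476,700.
Year 4: 1,682 × $30 = $50,460. Book value $426,240.
Year 5: 1,838 × $30 = $55,140. Book value $371,100.
Year 6: 5,144 × $30 = $154,320. Book value $216,780.
Accumulated through year 6 = $699,360 − $216,780 = $482,580.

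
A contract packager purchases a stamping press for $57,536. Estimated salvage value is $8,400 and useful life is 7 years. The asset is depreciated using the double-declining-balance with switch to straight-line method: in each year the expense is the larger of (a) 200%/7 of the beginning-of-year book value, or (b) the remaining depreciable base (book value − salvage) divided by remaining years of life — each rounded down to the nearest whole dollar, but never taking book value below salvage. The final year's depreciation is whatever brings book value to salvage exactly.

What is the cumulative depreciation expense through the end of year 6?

$49,136

Depreciable base = $57,536 − $8,400 = $49,136.
Year 1: DB = ⌊$57,536 × 200%/7⌋ = $16,438; SL = ⌊$49,136/7⌋ = $7,019 → take DB $16,438. Book value $41,098.
Year 2: DB = ⌊$41,098 × 200%/7⌋ = $11,742; SL = ⌊$32,698/6⌋ = $5,449 → take DB $11,742. Book value $29,356.
Year 3: DB = ⌊$29,356 × 200%/7⌋ = $8,387; SL = ⌊$20,956/5⌋ = $4,191 → take DB $8,387. Book value $20,969.
Year 4: DB = ⌊$20,969 × 200%/7⌋ = $5,991; SL = ⌊$12,569/4⌋ = $3,142 → take DB $5,991. Book value $14,978.
Year 5: DB = ⌊$14,978 × 200%/7⌋ = $4,279; SL = ⌊$6,578/3⌋ = $2,192 → take DB $4,279. Book value $10,699.
Year 6: DB = ⌊$10,699 × 200%/7⌋ = $3,056; SL = ⌊$2,299/2⌋ = $1,149 → take DB $3,056, capped at $2,299. Book value $8,400.
Accumulated through year 6 = $57,536 − $8,400 = $49,136.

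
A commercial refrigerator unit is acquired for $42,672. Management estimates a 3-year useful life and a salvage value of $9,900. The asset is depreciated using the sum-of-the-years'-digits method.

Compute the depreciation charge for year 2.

$10,924

Depreciable base = $42,672 − $9,900 = $32,772.
Sum of the years' digits = 3+2+1 = 6.
Year 1: $32,772 × 3/6 = $16,386. Book value $26,286.
Year 2: $32,772 × 2/6 = $10,924. Book value $15,362.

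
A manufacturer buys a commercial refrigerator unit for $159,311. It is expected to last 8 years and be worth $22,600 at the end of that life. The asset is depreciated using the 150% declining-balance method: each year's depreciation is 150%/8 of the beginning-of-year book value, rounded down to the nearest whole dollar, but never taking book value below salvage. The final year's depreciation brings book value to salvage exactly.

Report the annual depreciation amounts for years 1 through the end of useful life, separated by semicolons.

$29,870; $24,270; $19,719; $16,022; $13,018; $10,577; $8,594; $14,641

Depreciable base = $159,311 − $22,600 = $136,711.
Year 1: ⌊$159,311 × 150%/8⌋ = $29,870. Book value $129,441.
Year 2: ⌊$129,441 × 150%/8⌋ = $24,270. Book value $105,171.
Year 3: ⌊$105,171 × 150%/8⌋ = $19,719. Book value $85,452.
Year 4: ⌊$85,452 × 150%/8⌋ = $16,022. Book value $69,430.
Year 5: ⌊$69,430 × 150%/8⌋ = $13,018. Book value $56,412.
Year 6: ⌊$56,412 × 150%/8⌋ = $10,577. Book value $45,835.
Year 7: ⌊$45,835 × 150%/8⌋ = $8,594. Book value $37,241.
Year 8 (final): $37,241 − $22,600 = $14,641. Book value $22,600.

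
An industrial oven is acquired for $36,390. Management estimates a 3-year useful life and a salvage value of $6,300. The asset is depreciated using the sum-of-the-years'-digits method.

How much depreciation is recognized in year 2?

$10,030

Depreciable base = $36,390 − $6,300 = $30,090.
Sum of the years' digits = 3+2+1 = 6.
Year 1: $30,090 × 3/6 = $15,045. Book value $21,345.
Year 2: $30,090 × 2/6 = $10,030. Book value $11,315.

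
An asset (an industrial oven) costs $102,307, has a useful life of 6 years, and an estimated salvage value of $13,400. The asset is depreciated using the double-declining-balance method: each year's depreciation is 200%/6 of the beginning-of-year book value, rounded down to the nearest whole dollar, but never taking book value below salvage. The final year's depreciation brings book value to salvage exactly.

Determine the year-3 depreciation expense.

Depreciable base = $102,307 − $13,400 = $88,907.
Year 1: ⌊$102,307 × 200%/6⌋ = $34,102. Book value $68,205.
Year 2: ⌊$68,205 × 200%/6⌋ = $22,735. Book value $45,470.
Year 3: ⌊$45,470 × 200%/6⌋ = $15,156. Book value $30,314.

$15,156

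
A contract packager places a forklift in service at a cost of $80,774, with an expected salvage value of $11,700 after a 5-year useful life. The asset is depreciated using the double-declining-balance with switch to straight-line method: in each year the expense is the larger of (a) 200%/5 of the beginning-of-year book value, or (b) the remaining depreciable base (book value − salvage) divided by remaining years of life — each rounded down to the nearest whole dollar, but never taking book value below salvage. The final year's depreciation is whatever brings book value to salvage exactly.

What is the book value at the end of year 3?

Depreciable base = $80,774 − $11,700 = $69,074.
Year 1: DB = ⌊$80,774 × 200%/5⌋ = $32,309; SL = ⌊$69,074/5⌋ = $13,814 → take DB $32,309. Book value $48,465.
Year 2: DB = ⌊$48,465 × 200%/5⌋ = $19,386; SL = ⌊$36,765/4⌋ = $9,191 → take DB $19,386. Book value $29,079.
Year 3: DB = ⌊$29,079 × 200%/5⌋ = $11,631; SL = ⌊$17,379/3⌋ = $5,793 → take DB $11,631. Book value $17,448.

$17,448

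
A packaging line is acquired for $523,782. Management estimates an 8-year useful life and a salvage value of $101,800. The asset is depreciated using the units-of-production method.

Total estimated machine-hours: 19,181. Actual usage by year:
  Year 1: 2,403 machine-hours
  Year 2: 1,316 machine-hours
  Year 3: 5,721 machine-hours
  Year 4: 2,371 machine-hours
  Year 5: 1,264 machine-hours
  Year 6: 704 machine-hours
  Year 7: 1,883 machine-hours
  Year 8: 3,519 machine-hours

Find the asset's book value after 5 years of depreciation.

$236,132

Depreciable base = $523,782 − $101,800 = $421,982.
Rate = $421,982 / 19,181 machine-hours = $22 per machine-hour.
Year 1: 2,403 × $22 = $52,866. Book value $470,916.
Year 2: 1,316 × $22 = $28,952. Book value $441,964.
Year 3: 5,721 × $22 = $125,862. Book value $316,102.
Year 4: 2,371 × $22 = $52,162. Book value $263,940.
Year 5: 1,264 × $22 = $27,808. Book value $236,132.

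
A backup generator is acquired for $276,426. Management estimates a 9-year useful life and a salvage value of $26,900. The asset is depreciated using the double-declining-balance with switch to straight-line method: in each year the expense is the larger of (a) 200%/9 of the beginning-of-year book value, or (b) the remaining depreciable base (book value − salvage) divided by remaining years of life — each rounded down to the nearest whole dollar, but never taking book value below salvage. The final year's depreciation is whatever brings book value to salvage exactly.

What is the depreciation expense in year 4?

Depreciable base = $276,426 − $26,900 = $249,526.
Year 1: DB = ⌊$276,426 × 200%/9⌋ = $61,428; SL = ⌊$249,526/9⌋ = $27,725 → take DB $61,428. Book value $214,998.
Year 2: DB = ⌊$214,998 × 200%/9⌋ = $47,777; SL = ⌊$188,098/8⌋ = $23,512 → take DB $47,777. Book value $167,221.
Year 3: DB = ⌊$167,221 × 200%/9⌋ = $37,160; SL = ⌊$140,321/7⌋ = $20,045 → take DB $37,160. Book value $130,061.
Year 4: DB = ⌊$130,061 × 200%/9⌋ = $28,902; SL = ⌊$103,161/6⌋ = $17,193 → take DB $28,902. Book value $101,159.

$28,902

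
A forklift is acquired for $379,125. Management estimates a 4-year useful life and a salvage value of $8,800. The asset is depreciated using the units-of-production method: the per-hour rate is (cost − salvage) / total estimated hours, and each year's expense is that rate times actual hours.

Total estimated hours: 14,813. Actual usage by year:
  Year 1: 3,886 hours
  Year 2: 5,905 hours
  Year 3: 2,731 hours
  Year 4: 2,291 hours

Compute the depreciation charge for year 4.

$57,275

Depreciable base = $379,125 − $8,800 = $370,325.
Rate = $370,325 / 14,813 hours = $25 per hour.
Year 1: 3,886 × $25 = $97,150. Book value $281,975.
Year 2: 5,905 × $25 = $147,625. Book value $134,350.
Year 3: 2,731 × $25 = $68,275. Book value $66,075.
Year 4: 2,291 × $25 = $57,275. Book value $8,800.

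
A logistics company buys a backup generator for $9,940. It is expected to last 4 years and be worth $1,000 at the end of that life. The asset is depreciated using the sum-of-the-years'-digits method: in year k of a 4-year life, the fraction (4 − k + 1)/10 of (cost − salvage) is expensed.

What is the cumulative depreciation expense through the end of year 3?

$8,046

Depreciable base = $9,940 − $1,000 = $8,940.
Sum of the years' digits = 4+3+2+1 = 10.
Year 1: $8,940 × 4/10 = $3,576. Book value $6,364.
Year 2: $8,940 × 3/10 = $2,682. Book value $3,682.
Year 3: $8,940 × 2/10 = $1,788. Book value $1,894.
Accumulated through year 3 = $9,940 − $1,894 = $8,046.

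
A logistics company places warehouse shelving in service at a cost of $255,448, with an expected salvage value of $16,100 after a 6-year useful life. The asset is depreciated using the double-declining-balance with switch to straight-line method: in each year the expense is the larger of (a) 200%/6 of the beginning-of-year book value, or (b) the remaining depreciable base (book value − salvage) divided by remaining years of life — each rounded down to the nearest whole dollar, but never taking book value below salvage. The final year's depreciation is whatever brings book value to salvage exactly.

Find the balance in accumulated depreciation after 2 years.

$141,915

Depreciable base = $255,448 − $16,100 = $239,348.
Year 1: DB = ⌊$255,448 × 200%/6⌋ = $85,149; SL = ⌊$239,348/6⌋ = $39,891 → take DB $85,149. Book value $170,299.
Year 2: DB = ⌊$170,299 × 200%/6⌋ = $56,766; SL = ⌊$154,199/5⌋ = $30,839 → take DB $56,766. Book value $113,533.
Accumulated through year 2 = $255,448 − $113,533 = $141,915.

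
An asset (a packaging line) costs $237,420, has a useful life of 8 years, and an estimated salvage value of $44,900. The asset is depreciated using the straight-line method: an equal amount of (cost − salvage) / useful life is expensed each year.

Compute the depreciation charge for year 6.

$24,065

Depreciable base = $237,420 − $44,900 = $192,520.
Annual expense = $192,520 / 8 = $24,065.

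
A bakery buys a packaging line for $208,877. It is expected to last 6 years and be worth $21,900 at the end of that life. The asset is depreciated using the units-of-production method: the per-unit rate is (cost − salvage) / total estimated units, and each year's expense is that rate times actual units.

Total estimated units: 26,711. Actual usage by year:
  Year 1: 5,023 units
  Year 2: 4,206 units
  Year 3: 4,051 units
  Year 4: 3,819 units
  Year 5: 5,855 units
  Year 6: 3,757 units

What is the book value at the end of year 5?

$48,199

Depreciable base = $208,877 − $21,900 = $186,977.
Rate = $186,977 / 26,711 units = $7 per unit.
Year 1: 5,023 × $7 = $35,161. Book value $173,716.
Year 2: 4,206 × $7 = $29,442. Book value $144,274.
Year 3: 4,051 × $7 = $28,357. Book value $115,917.
Year 4: 3,819 × $7 = $26,733. Book value $89,184.
Year 5: 5,855 × $7 = $40,985. Book value $48,199.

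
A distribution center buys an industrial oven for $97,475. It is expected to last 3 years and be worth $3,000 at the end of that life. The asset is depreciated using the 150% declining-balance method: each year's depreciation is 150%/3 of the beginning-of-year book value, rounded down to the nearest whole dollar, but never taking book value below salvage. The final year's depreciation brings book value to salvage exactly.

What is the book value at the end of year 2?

$24,369

Depreciable base = $97,475 − $3,000 = $94,475.
Year 1: ⌊$97,475 × 150%/3⌋ = $48,737. Book value $48,738.
Year 2: ⌊$48,738 × 150%/3⌋ = $24,369. Book value $24,369.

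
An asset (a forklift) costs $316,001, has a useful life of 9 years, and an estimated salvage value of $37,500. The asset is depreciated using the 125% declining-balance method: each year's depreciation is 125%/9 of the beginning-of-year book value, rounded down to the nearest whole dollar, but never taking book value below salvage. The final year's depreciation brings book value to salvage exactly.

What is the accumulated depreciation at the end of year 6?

Depreciable base = $316,001 − $37,500 = $278,501.
Year 1: ⌊$316,001 × 125%/9⌋ = $43,889. Book value $272,112.
Year 2: ⌊$272,112 × 125%/9⌋ = $37,793. Book value $234,319.
Year 3: ⌊$234,319 × 125%/9⌋ = $32,544. Book value $201,775.
Year 4: ⌊$201,775 × 125%/9⌋ = $28,024. Book value $173,751.
Year 5: ⌊$173,751 × 125%/9⌋ = $24,132. Book value $149,619.
Year 6: ⌊$149,619 × 125%/9⌋ = $20,780. Book value $128,839.
Accumulated through year 6 = $316,001 − $128,839 = $187,162.

$187,162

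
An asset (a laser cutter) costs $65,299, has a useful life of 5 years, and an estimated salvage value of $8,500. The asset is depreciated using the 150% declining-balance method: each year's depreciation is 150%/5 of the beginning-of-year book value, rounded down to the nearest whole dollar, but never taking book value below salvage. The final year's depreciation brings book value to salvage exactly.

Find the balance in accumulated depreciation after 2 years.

Depreciable base = $65,299 − $8,500 = $56,799.
Year 1: ⌊$65,299 × 150%/5⌋ = $19,589. Book value $45,710.
Year 2: ⌊$45,710 × 150%/5⌋ = $13,713. Book value $31,997.
Accumulated through year 2 = $65,299 − $31,997 = $33,302.

$33,302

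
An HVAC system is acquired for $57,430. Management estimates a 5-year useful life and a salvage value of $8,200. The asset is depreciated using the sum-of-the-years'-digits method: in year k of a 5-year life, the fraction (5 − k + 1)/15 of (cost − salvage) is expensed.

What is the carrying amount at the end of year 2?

$27,892

Depreciable base = $57,430 − $8,200 = $49,230.
Sum of the years' digits = 5+4+3+2+1 = 15.
Year 1: $49,230 × 5/15 = $16,410. Book value $41,020.
Year 2: $49,230 × 4/15 = $13,128. Book value $27,892.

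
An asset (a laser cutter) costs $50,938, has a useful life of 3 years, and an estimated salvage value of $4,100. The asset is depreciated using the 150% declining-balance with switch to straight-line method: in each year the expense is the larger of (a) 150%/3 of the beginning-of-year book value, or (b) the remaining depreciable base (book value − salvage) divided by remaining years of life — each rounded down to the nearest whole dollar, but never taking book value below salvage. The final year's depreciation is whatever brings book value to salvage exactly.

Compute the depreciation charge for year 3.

$8,635

Depreciable base = $50,938 − $4,100 = $46,838.
Year 1: DB = ⌊$50,938 × 150%/3⌋ = $25,469; SL = ⌊$46,838/3⌋ = $15,612 → take DB $25,469. Book value $25,469.
Year 2: DB = ⌊$25,469 × 150%/3⌋ = $12,734; SL = ⌊$21,369/2⌋ = $10,684 → take DB $12,734. Book value $12,735.
Year 3 (final): $12,735 − $4,100 = $8,635. Book value $4,100.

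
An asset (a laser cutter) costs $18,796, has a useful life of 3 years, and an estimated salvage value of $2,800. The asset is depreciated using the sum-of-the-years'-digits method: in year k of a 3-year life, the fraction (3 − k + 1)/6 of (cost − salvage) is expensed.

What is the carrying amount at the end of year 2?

Depreciable base = $18,796 − $2,800 = $15,996.
Sum of the years' digits = 3+2+1 = 6.
Year 1: $15,996 × 3/6 = $7,998. Book value $10,798.
Year 2: $15,996 × 2/6 = $5,332. Book value $5,466.

$5,466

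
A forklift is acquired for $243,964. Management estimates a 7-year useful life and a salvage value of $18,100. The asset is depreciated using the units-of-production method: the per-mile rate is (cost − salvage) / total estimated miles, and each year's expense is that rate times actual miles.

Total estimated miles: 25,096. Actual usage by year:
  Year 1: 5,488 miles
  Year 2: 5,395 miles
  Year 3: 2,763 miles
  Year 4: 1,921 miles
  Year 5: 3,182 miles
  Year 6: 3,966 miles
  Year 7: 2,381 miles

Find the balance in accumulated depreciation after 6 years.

Depreciable base = $243,964 − $18,100 = $225,864.
Rate = $225,864 / 25,096 miles = $9 per mile.
Year 1: 5,488 × $9 = $49,392. Book value $194,572.
Year 2: 5,395 × $9 = $48,555. Book value $146,017.
Year 3: 2,763 × $9 = $24,867. Book value $121,150.
Year 4: 1,921 × $9 = $17,289. Book value $103,861.
Year 5: 3,182 × $9 = $28,638. Book value $75,223.
Year 6: 3,966 × $9 = $35,694. Book value $39,529.
Accumulated through year 6 = $243,964 − $39,529 = $204,435.

$204,435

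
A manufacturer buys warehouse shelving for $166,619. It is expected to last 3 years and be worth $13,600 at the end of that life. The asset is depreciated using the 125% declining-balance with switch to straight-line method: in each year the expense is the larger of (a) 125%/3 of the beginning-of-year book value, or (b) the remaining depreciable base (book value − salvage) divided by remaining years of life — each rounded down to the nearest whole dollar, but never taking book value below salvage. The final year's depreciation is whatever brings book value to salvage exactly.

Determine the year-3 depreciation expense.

$41,798

Depreciable base = $166,619 − $13,600 = $153,019.
Year 1: DB = ⌊$166,619 × 125%/3⌋ = $69,424; SL = ⌊$153,019/3⌋ = $51,006 → take DB $69,424. Book value $97,195.
Year 2: DB = ⌊$97,195 × 125%/3⌋ = $40,497; SL = ⌊$83,595/2⌋ = $41,797 → take SL $41,797. Book value $55,398.
Year 3 (final): $55,398 − $13,600 = $41,798. Book value $13,600.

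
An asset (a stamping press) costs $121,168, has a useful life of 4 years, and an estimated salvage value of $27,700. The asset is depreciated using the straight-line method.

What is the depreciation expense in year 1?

Depreciable base = $121,168 − $27,700 = $93,468.
Annual expense = $93,468 / 4 = $23,367.

$23,367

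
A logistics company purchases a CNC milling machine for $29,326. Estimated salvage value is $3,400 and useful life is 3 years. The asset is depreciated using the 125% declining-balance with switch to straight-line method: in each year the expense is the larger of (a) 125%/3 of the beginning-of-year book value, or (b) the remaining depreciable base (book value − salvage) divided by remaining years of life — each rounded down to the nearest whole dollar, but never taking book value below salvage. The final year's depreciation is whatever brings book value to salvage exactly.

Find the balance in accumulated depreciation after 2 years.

$19,346

Depreciable base = $29,326 − $3,400 = $25,926.
Year 1: DB = ⌊$29,326 × 125%/3⌋ = $12,219; SL = ⌊$25,926/3⌋ = $8,642 → take DB $12,219. Book value $17,107.
Year 2: DB = ⌊$17,107 × 125%/3⌋ = $7,127; SL = ⌊$13,707/2⌋ = $6,853 → take DB $7,127. Book value $9,980.
Accumulated through year 2 = $29,326 − $9,980 = $19,346.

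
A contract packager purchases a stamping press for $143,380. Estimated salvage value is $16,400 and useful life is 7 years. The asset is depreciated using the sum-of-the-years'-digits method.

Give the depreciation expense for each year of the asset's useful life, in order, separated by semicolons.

$31,745; $27,210; $22,675; $18,140; $13,605; $9,070; $4,535

Depreciable base = $143,380 − $16,400 = $126,980.
Sum of the years' digits = 7+6+5+4+3+2+1 = 28.
Year 1: $126,980 × 7/28 = $31,745. Book value $111,635.
Year 2: $126,980 × 6/28 = $27,210. Book value $84,425.
Year 3: $126,980 × 5/28 = $22,675. Book value $61,750.
Year 4: $126,980 × 4/28 = $18,140. Book value $43,610.
Year 5: $126,980 × 3/28 = $13,605. Book value $30,005.
Year 6: $126,980 × 2/28 = $9,070. Book value $20,935.
Year 7: $126,980 × 1/28 = $4,535. Book value $16,400.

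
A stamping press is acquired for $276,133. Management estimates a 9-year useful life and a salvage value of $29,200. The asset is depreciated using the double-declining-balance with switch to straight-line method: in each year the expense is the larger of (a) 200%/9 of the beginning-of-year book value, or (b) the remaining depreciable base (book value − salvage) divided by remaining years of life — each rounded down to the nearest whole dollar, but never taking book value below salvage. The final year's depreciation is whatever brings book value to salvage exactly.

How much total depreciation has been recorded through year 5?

$197,537

Depreciable base = $276,133 − $29,200 = $246,933.
Year 1: DB = ⌊$276,133 × 200%/9⌋ = $61,362; SL = ⌊$246,933/9⌋ = $27,437 → take DB $61,362. Book value $214,771.
Year 2: DB = ⌊$214,771 × 200%/9⌋ = $47,726; SL = ⌊$185,571/8⌋ = $23,196 → take DB $47,726. Book value $167,045.
Year 3: DB = ⌊$167,045 × 200%/9⌋ = $37,121; SL = ⌊$137,845/7⌋ = $19,692 → take DB $37,121. Book value $129,924.
Year 4: DB = ⌊$129,924 × 200%/9⌋ = $28,872; SL = ⌊$100,724/6⌋ = $16,787 → take DB $28,872. Book value $101,052.
Year 5: DB = ⌊$101,052 × 200%/9⌋ = $22,456; SL = ⌊$71,852/5⌋ = $14,370 → take DB $22,456. Book value $78,596.
Accumulated through year 5 = $276,133 − $78,596 = $197,537.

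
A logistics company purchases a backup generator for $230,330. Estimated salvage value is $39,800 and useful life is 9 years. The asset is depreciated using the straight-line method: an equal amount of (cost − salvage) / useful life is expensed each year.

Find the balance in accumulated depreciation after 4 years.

$84,680

Depreciable base = $230,330 − $39,800 = $190,530.
Annual expense = $190,530 / 9 = $21,170.
End of year 1: book value $209,160.
End of year 2: book value $187,990.
End of year 3: book value $166,820.
End of year 4: book value $145,650.
Accumulated through year 4 = $230,330 − $145,650 = $84,680.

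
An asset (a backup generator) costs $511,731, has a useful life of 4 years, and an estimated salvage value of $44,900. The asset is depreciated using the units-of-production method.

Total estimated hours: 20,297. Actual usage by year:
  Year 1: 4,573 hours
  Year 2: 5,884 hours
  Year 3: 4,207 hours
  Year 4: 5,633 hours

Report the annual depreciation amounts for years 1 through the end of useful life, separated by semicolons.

$105,179; $135,332; $96,761; $129,559

Depreciable base = $511,731 − $44,900 = $466,831.
Rate = $466,831 / 20,297 hours = $23 per hour.
Year 1: 4,573 × $23 = $105,179. Book value $406,552.
Year 2: 5,884 × $23 = $135,332. Book value $271,220.
Year 3: 4,207 × $23 = $96,761. Book value $174,459.
Year 4: 5,633 × $23 = $129,559. Book value $44,900.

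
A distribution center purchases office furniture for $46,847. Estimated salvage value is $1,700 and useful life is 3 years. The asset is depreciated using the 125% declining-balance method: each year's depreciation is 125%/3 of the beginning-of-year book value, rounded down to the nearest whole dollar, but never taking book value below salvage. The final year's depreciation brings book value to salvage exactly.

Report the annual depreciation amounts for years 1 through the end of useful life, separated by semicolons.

Depreciable base = $46,847 − $1,700 = $45,147.
Year 1: ⌊$46,847 × 125%/3⌋ = $19,519. Book value $27,328.
Year 2: ⌊$27,328 × 125%/3⌋ = $11,386. Book value $15,942.
Year 3 (final): $15,942 − $1,700 = $14,242. Book value $1,700.

$19,519; $11,386; $14,242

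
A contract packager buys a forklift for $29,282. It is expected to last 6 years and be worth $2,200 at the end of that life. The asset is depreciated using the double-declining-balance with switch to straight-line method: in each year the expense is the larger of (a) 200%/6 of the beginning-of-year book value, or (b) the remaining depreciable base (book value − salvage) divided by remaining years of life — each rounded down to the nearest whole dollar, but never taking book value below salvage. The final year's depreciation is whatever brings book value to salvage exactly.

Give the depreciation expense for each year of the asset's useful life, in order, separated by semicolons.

Depreciable base = $29,282 − $2,200 = $27,082.
Year 1: DB = ⌊$29,282 × 200%/6⌋ = $9,760; SL = ⌊$27,082/6⌋ = $4,513 → take DB $9,760. Book value $19,522.
Year 2: DB = ⌊$19,522 × 200%/6⌋ = $6,507; SL = ⌊$17,322/5⌋ = $3,464 → take DB $6,507. Book value $13,015.
Year 3: DB = ⌊$13,015 × 200%/6⌋ = $4,338; SL = ⌊$10,815/4⌋ = $2,703 → take DB $4,338. Book value $8,677.
Year 4: DB = ⌊$8,677 × 200%/6⌋ = $2,892; SL = ⌊$6,477/3⌋ = $2,159 → take DB $2,892. Book value $5,785.
Year 5: DB = ⌊$5,785 × 200%/6⌋ = $1,928; SL = ⌊$3,585/2⌋ = $1,792 → take DB $1,928. Book value $3,857.
Year 6 (final): $3,857 − $2,200 = $1,657. Book value $2,200.

$9,760; $6,507; $4,338; $2,892; $1,928; $1,657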